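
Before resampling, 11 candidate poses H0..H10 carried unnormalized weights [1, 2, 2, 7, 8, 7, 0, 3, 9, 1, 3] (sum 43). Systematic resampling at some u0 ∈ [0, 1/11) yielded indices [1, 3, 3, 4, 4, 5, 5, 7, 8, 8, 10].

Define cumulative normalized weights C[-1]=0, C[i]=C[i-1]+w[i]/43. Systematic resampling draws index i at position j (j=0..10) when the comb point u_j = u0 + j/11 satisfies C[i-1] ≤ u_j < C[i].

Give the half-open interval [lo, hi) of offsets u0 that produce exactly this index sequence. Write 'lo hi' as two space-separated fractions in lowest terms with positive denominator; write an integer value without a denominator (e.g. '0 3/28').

C = [1/43, 3/43, 5/43, 12/43, 20/43, 27/43, 27/43, 30/43, 39/43, 40/43, 1]
j=0 picked index 1: u0 ∈ [1/43, 3/43)
j=1 picked index 3: u0 ∈ [12/473, 89/473)
j=2 picked index 3: u0 ∈ [-31/473, 46/473)
j=3 picked index 4: u0 ∈ [3/473, 91/473)
j=4 picked index 4: u0 ∈ [-40/473, 48/473)
j=5 picked index 5: u0 ∈ [5/473, 82/473)
j=6 picked index 5: u0 ∈ [-38/473, 39/473)
j=7 picked index 7: u0 ∈ [-4/473, 29/473)
j=8 picked index 8: u0 ∈ [-14/473, 85/473)
j=9 picked index 8: u0 ∈ [-57/473, 42/473)
j=10 picked index 10: u0 ∈ [10/473, 1/11)
intersection: [12/473, 29/473)

12/473 29/473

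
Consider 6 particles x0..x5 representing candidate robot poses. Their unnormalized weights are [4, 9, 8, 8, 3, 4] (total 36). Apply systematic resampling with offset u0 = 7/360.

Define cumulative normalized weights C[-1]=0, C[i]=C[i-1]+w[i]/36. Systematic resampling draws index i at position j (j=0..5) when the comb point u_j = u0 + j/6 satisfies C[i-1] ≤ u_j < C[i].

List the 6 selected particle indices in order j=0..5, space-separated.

0 1 1 2 3 4

C = [1/9, 13/36, 7/12, 29/36, 8/9, 1]
j=0: u_0=7/360 ∈ [0, 1/9) → index 0
j=1: u_1=67/360 ∈ [1/9, 13/36) → index 1
j=2: u_2=127/360 ∈ [1/9, 13/36) → index 1
j=3: u_3=187/360 ∈ [13/36, 7/12) → index 2
j=4: u_4=247/360 ∈ [7/12, 29/36) → index 3
j=5: u_5=307/360 ∈ [29/36, 8/9) → index 4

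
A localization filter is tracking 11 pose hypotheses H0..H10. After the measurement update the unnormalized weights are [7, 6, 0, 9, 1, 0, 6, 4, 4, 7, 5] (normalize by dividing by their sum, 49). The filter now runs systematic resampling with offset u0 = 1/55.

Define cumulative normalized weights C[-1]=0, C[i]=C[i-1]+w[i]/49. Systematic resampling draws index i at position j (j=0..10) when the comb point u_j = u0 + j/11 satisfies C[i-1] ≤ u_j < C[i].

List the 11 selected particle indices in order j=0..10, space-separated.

C = [1/7, 13/49, 13/49, 22/49, 23/49, 23/49, 29/49, 33/49, 37/49, 44/49, 1]
j=0: u_0=1/55 ∈ [0, 1/7) → index 0
j=1: u_1=6/55 ∈ [0, 1/7) → index 0
j=2: u_2=1/5 ∈ [1/7, 13/49) → index 1
j=3: u_3=16/55 ∈ [13/49, 22/49) → index 3
j=4: u_4=21/55 ∈ [13/49, 22/49) → index 3
j=5: u_5=26/55 ∈ [23/49, 29/49) → index 6
j=6: u_6=31/55 ∈ [23/49, 29/49) → index 6
j=7: u_7=36/55 ∈ [29/49, 33/49) → index 7
j=8: u_8=41/55 ∈ [33/49, 37/49) → index 8
j=9: u_9=46/55 ∈ [37/49, 44/49) → index 9
j=10: u_10=51/55 ∈ [44/49, 1) → index 10

0 0 1 3 3 6 6 7 8 9 10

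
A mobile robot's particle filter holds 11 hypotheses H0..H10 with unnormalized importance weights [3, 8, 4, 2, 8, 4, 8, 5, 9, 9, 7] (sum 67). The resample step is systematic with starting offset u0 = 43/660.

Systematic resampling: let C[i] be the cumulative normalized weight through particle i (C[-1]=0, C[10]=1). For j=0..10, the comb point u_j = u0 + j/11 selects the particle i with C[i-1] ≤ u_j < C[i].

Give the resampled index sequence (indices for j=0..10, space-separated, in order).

C = [3/67, 11/67, 15/67, 17/67, 25/67, 29/67, 37/67, 42/67, 51/67, 60/67, 1]
j=0: u_0=43/660 ∈ [3/67, 11/67) → index 1
j=1: u_1=103/660 ∈ [3/67, 11/67) → index 1
j=2: u_2=163/660 ∈ [15/67, 17/67) → index 3
j=3: u_3=223/660 ∈ [17/67, 25/67) → index 4
j=4: u_4=283/660 ∈ [25/67, 29/67) → index 5
j=5: u_5=343/660 ∈ [29/67, 37/67) → index 6
j=6: u_6=403/660 ∈ [37/67, 42/67) → index 7
j=7: u_7=463/660 ∈ [42/67, 51/67) → index 8
j=8: u_8=523/660 ∈ [51/67, 60/67) → index 9
j=9: u_9=53/60 ∈ [51/67, 60/67) → index 9
j=10: u_10=643/660 ∈ [60/67, 1) → index 10

1 1 3 4 5 6 7 8 9 9 10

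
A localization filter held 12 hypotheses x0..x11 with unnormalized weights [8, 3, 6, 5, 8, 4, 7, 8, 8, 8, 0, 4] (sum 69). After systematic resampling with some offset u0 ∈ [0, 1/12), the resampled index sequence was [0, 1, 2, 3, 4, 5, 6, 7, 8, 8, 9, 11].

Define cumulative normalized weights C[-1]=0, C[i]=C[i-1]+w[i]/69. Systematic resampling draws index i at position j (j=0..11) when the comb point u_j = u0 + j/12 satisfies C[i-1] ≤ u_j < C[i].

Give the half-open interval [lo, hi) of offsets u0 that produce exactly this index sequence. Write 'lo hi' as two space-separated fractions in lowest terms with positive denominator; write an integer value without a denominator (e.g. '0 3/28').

1/23 19/276

C = [8/69, 11/69, 17/69, 22/69, 10/23, 34/69, 41/69, 49/69, 19/23, 65/69, 65/69, 1]
j=0 picked index 0: u0 ∈ [0, 8/69)
j=1 picked index 1: u0 ∈ [3/92, 7/92)
j=2 picked index 2: u0 ∈ [-1/138, 11/138)
j=3 picked index 3: u0 ∈ [-1/276, 19/276)
j=4 picked index 4: u0 ∈ [-1/69, 7/69)
j=5 picked index 5: u0 ∈ [5/276, 7/92)
j=6 picked index 6: u0 ∈ [-1/138, 13/138)
j=7 picked index 7: u0 ∈ [1/92, 35/276)
j=8 picked index 8: u0 ∈ [1/23, 11/69)
j=9 picked index 8: u0 ∈ [-11/276, 7/92)
j=10 picked index 9: u0 ∈ [-1/138, 5/46)
j=11 picked index 11: u0 ∈ [7/276, 1/12)
intersection: [1/23, 19/276)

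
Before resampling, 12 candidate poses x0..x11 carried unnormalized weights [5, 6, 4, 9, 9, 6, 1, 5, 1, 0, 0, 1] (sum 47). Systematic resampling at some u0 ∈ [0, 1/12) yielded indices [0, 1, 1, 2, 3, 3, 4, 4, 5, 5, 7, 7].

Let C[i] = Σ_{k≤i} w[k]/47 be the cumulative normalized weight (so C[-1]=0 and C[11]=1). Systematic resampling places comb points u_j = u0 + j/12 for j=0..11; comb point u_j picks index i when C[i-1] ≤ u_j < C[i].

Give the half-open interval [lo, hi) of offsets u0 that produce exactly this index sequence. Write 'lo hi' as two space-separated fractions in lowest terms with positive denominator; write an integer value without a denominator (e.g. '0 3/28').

C = [5/47, 11/47, 15/47, 24/47, 33/47, 39/47, 40/47, 45/47, 46/47, 46/47, 46/47, 1]
j=0 picked index 0: u0 ∈ [0, 5/47)
j=1 picked index 1: u0 ∈ [13/564, 85/564)
j=2 picked index 1: u0 ∈ [-17/282, 19/282)
j=3 picked index 2: u0 ∈ [-3/188, 13/188)
j=4 picked index 3: u0 ∈ [-2/141, 25/141)
j=5 picked index 3: u0 ∈ [-55/564, 53/564)
j=6 picked index 4: u0 ∈ [1/94, 19/94)
j=7 picked index 4: u0 ∈ [-41/564, 67/564)
j=8 picked index 5: u0 ∈ [5/141, 23/141)
j=9 picked index 5: u0 ∈ [-9/188, 15/188)
j=10 picked index 7: u0 ∈ [5/282, 35/282)
j=11 picked index 7: u0 ∈ [-37/564, 23/564)
intersection: [5/141, 23/564)

5/141 23/564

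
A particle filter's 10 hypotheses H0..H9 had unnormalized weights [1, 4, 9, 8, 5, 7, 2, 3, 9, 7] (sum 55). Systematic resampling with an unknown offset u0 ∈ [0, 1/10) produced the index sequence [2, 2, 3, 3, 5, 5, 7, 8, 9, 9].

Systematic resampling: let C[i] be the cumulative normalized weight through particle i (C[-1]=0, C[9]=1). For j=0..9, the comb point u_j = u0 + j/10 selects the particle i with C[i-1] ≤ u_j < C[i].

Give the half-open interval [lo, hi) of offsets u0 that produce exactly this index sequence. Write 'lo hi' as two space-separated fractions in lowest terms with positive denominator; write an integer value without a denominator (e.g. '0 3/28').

1/11 1/10

C = [1/55, 1/11, 14/55, 2/5, 27/55, 34/55, 36/55, 39/55, 48/55, 1]
j=0 picked index 2: u0 ∈ [1/11, 14/55)
j=1 picked index 2: u0 ∈ [-1/110, 17/110)
j=2 picked index 3: u0 ∈ [3/55, 1/5)
j=3 picked index 3: u0 ∈ [-1/22, 1/10)
j=4 picked index 5: u0 ∈ [1/11, 12/55)
j=5 picked index 5: u0 ∈ [-1/110, 13/110)
j=6 picked index 7: u0 ∈ [3/55, 6/55)
j=7 picked index 8: u0 ∈ [1/110, 19/110)
j=8 picked index 9: u0 ∈ [4/55, 1/5)
j=9 picked index 9: u0 ∈ [-3/110, 1/10)
intersection: [1/11, 1/10)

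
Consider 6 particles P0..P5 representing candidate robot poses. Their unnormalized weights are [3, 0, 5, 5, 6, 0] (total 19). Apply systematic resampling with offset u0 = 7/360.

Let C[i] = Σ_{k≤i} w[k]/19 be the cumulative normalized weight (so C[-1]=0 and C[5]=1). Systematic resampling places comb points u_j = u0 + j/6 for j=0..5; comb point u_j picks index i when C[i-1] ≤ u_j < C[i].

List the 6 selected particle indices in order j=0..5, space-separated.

0 2 2 3 4 4

C = [3/19, 3/19, 8/19, 13/19, 1, 1]
j=0: u_0=7/360 ∈ [0, 3/19) → index 0
j=1: u_1=67/360 ∈ [3/19, 8/19) → index 2
j=2: u_2=127/360 ∈ [3/19, 8/19) → index 2
j=3: u_3=187/360 ∈ [8/19, 13/19) → index 3
j=4: u_4=247/360 ∈ [13/19, 1) → index 4
j=5: u_5=307/360 ∈ [13/19, 1) → index 4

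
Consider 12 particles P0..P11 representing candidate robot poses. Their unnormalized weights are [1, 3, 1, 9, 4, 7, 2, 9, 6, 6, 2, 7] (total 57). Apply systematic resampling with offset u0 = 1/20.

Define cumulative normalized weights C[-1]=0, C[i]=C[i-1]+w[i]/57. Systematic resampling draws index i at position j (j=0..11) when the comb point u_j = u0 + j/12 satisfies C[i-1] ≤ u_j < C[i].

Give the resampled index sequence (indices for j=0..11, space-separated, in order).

C = [1/57, 4/57, 5/57, 14/57, 6/19, 25/57, 9/19, 12/19, 14/19, 16/19, 50/57, 1]
j=0: u_0=1/20 ∈ [1/57, 4/57) → index 1
j=1: u_1=2/15 ∈ [5/57, 14/57) → index 3
j=2: u_2=13/60 ∈ [5/57, 14/57) → index 3
j=3: u_3=3/10 ∈ [14/57, 6/19) → index 4
j=4: u_4=23/60 ∈ [6/19, 25/57) → index 5
j=5: u_5=7/15 ∈ [25/57, 9/19) → index 6
j=6: u_6=11/20 ∈ [9/19, 12/19) → index 7
j=7: u_7=19/30 ∈ [12/19, 14/19) → index 8
j=8: u_8=43/60 ∈ [12/19, 14/19) → index 8
j=9: u_9=4/5 ∈ [14/19, 16/19) → index 9
j=10: u_10=53/60 ∈ [50/57, 1) → index 11
j=11: u_11=29/30 ∈ [50/57, 1) → index 11

1 3 3 4 5 6 7 8 8 9 11 11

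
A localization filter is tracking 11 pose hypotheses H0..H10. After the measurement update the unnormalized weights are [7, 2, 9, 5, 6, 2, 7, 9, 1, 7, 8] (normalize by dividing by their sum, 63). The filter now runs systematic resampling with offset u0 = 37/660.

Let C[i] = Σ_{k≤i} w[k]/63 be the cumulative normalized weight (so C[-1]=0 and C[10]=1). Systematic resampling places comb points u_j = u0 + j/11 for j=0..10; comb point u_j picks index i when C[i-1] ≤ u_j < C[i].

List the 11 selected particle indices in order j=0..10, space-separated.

C = [1/9, 1/7, 2/7, 23/63, 29/63, 31/63, 38/63, 47/63, 16/21, 55/63, 1]
j=0: u_0=37/660 ∈ [0, 1/9) → index 0
j=1: u_1=97/660 ∈ [1/7, 2/7) → index 2
j=2: u_2=157/660 ∈ [1/7, 2/7) → index 2
j=3: u_3=217/660 ∈ [2/7, 23/63) → index 3
j=4: u_4=277/660 ∈ [23/63, 29/63) → index 4
j=5: u_5=337/660 ∈ [31/63, 38/63) → index 6
j=6: u_6=397/660 ∈ [31/63, 38/63) → index 6
j=7: u_7=457/660 ∈ [38/63, 47/63) → index 7
j=8: u_8=47/60 ∈ [16/21, 55/63) → index 9
j=9: u_9=577/660 ∈ [55/63, 1) → index 10
j=10: u_10=637/660 ∈ [55/63, 1) → index 10

0 2 2 3 4 6 6 7 9 10 10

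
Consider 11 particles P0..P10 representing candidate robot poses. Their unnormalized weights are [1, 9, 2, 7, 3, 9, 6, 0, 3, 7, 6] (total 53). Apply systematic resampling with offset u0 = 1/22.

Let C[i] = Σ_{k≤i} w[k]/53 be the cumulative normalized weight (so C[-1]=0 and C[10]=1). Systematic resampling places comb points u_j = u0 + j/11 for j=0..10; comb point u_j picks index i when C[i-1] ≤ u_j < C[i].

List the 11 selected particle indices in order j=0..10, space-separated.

1 1 3 3 4 5 6 6 9 9 10

C = [1/53, 10/53, 12/53, 19/53, 22/53, 31/53, 37/53, 37/53, 40/53, 47/53, 1]
j=0: u_0=1/22 ∈ [1/53, 10/53) → index 1
j=1: u_1=3/22 ∈ [1/53, 10/53) → index 1
j=2: u_2=5/22 ∈ [12/53, 19/53) → index 3
j=3: u_3=7/22 ∈ [12/53, 19/53) → index 3
j=4: u_4=9/22 ∈ [19/53, 22/53) → index 4
j=5: u_5=1/2 ∈ [22/53, 31/53) → index 5
j=6: u_6=13/22 ∈ [31/53, 37/53) → index 6
j=7: u_7=15/22 ∈ [31/53, 37/53) → index 6
j=8: u_8=17/22 ∈ [40/53, 47/53) → index 9
j=9: u_9=19/22 ∈ [40/53, 47/53) → index 9
j=10: u_10=21/22 ∈ [47/53, 1) → index 10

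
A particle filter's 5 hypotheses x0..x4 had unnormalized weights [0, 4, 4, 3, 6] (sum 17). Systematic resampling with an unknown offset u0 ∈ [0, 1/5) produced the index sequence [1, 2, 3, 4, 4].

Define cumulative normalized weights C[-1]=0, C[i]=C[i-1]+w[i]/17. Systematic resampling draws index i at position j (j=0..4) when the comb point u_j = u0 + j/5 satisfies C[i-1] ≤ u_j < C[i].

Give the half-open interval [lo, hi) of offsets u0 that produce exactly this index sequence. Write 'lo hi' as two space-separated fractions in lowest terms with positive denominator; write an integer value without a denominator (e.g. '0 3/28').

C = [0, 4/17, 8/17, 11/17, 1]
j=0 picked index 1: u0 ∈ [0, 4/17)
j=1 picked index 2: u0 ∈ [3/85, 23/85)
j=2 picked index 3: u0 ∈ [6/85, 21/85)
j=3 picked index 4: u0 ∈ [4/85, 2/5)
j=4 picked index 4: u0 ∈ [-13/85, 1/5)
intersection: [6/85, 1/5)

6/85 1/5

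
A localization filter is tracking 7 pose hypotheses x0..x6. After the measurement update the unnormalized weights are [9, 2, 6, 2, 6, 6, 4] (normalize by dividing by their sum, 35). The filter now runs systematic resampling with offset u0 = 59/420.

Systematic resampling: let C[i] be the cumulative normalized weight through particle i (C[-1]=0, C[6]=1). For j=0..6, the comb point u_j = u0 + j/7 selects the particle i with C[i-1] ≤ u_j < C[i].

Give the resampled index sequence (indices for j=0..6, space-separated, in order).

C = [9/35, 11/35, 17/35, 19/35, 5/7, 31/35, 1]
j=0: u_0=59/420 ∈ [0, 9/35) → index 0
j=1: u_1=17/60 ∈ [9/35, 11/35) → index 1
j=2: u_2=179/420 ∈ [11/35, 17/35) → index 2
j=3: u_3=239/420 ∈ [19/35, 5/7) → index 4
j=4: u_4=299/420 ∈ [19/35, 5/7) → index 4
j=5: u_5=359/420 ∈ [5/7, 31/35) → index 5
j=6: u_6=419/420 ∈ [31/35, 1) → index 6

0 1 2 4 4 5 6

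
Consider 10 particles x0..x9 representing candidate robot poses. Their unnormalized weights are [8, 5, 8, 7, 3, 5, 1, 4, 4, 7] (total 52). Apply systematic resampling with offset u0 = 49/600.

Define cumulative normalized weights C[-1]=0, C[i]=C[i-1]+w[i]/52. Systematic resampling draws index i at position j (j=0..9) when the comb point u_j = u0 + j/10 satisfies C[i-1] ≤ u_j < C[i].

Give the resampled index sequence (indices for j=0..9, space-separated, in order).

0 1 2 2 3 4 5 7 9 9

C = [2/13, 1/4, 21/52, 7/13, 31/52, 9/13, 37/52, 41/52, 45/52, 1]
j=0: u_0=49/600 ∈ [0, 2/13) → index 0
j=1: u_1=109/600 ∈ [2/13, 1/4) → index 1
j=2: u_2=169/600 ∈ [1/4, 21/52) → index 2
j=3: u_3=229/600 ∈ [1/4, 21/52) → index 2
j=4: u_4=289/600 ∈ [21/52, 7/13) → index 3
j=5: u_5=349/600 ∈ [7/13, 31/52) → index 4
j=6: u_6=409/600 ∈ [31/52, 9/13) → index 5
j=7: u_7=469/600 ∈ [37/52, 41/52) → index 7
j=8: u_8=529/600 ∈ [45/52, 1) → index 9
j=9: u_9=589/600 ∈ [45/52, 1) → index 9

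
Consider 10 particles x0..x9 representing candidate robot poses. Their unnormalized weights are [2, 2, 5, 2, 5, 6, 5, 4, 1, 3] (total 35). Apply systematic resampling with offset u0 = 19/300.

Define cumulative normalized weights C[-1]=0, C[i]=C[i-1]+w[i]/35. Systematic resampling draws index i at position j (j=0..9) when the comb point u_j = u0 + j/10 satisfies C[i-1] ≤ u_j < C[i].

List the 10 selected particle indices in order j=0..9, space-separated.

C = [2/35, 4/35, 9/35, 11/35, 16/35, 22/35, 27/35, 31/35, 32/35, 1]
j=0: u_0=19/300 ∈ [2/35, 4/35) → index 1
j=1: u_1=49/300 ∈ [4/35, 9/35) → index 2
j=2: u_2=79/300 ∈ [9/35, 11/35) → index 3
j=3: u_3=109/300 ∈ [11/35, 16/35) → index 4
j=4: u_4=139/300 ∈ [16/35, 22/35) → index 5
j=5: u_5=169/300 ∈ [16/35, 22/35) → index 5
j=6: u_6=199/300 ∈ [22/35, 27/35) → index 6
j=7: u_7=229/300 ∈ [22/35, 27/35) → index 6
j=8: u_8=259/300 ∈ [27/35, 31/35) → index 7
j=9: u_9=289/300 ∈ [32/35, 1) → index 9

1 2 3 4 5 5 6 6 7 9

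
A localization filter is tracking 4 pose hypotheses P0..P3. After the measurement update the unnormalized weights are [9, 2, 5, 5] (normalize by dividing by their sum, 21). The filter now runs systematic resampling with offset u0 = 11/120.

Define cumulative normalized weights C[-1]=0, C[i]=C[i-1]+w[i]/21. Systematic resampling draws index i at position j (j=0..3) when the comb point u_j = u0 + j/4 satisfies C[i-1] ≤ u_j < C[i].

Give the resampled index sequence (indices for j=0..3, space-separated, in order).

C = [3/7, 11/21, 16/21, 1]
j=0: u_0=11/120 ∈ [0, 3/7) → index 0
j=1: u_1=41/120 ∈ [0, 3/7) → index 0
j=2: u_2=71/120 ∈ [11/21, 16/21) → index 2
j=3: u_3=101/120 ∈ [16/21, 1) → index 3

0 0 2 3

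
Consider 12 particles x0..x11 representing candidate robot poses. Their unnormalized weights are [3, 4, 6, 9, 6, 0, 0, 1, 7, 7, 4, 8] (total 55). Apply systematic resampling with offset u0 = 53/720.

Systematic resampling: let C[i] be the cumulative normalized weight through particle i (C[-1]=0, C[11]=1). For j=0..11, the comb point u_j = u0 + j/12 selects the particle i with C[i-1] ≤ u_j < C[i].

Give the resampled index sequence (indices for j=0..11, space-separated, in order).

1 2 3 3 4 4 8 9 9 10 11 11

C = [3/55, 7/55, 13/55, 2/5, 28/55, 28/55, 28/55, 29/55, 36/55, 43/55, 47/55, 1]
j=0: u_0=53/720 ∈ [3/55, 7/55) → index 1
j=1: u_1=113/720 ∈ [7/55, 13/55) → index 2
j=2: u_2=173/720 ∈ [13/55, 2/5) → index 3
j=3: u_3=233/720 ∈ [13/55, 2/5) → index 3
j=4: u_4=293/720 ∈ [2/5, 28/55) → index 4
j=5: u_5=353/720 ∈ [2/5, 28/55) → index 4
j=6: u_6=413/720 ∈ [29/55, 36/55) → index 8
j=7: u_7=473/720 ∈ [36/55, 43/55) → index 9
j=8: u_8=533/720 ∈ [36/55, 43/55) → index 9
j=9: u_9=593/720 ∈ [43/55, 47/55) → index 10
j=10: u_10=653/720 ∈ [47/55, 1) → index 11
j=11: u_11=713/720 ∈ [47/55, 1) → index 11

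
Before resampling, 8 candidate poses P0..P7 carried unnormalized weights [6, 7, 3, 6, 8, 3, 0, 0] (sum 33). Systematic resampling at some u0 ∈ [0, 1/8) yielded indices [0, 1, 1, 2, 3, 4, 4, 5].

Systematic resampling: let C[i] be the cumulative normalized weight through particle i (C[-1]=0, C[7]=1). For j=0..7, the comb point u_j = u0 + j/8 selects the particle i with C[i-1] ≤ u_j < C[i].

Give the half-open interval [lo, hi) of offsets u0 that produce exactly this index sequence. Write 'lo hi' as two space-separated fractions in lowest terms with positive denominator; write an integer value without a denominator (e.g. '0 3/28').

C = [2/11, 13/33, 16/33, 2/3, 10/11, 1, 1, 1]
j=0 picked index 0: u0 ∈ [0, 2/11)
j=1 picked index 1: u0 ∈ [5/88, 71/264)
j=2 picked index 1: u0 ∈ [-3/44, 19/132)
j=3 picked index 2: u0 ∈ [5/264, 29/264)
j=4 picked index 3: u0 ∈ [-1/66, 1/6)
j=5 picked index 4: u0 ∈ [1/24, 25/88)
j=6 picked index 4: u0 ∈ [-1/12, 7/44)
j=7 picked index 5: u0 ∈ [3/88, 1/8)
intersection: [5/88, 29/264)

5/88 29/264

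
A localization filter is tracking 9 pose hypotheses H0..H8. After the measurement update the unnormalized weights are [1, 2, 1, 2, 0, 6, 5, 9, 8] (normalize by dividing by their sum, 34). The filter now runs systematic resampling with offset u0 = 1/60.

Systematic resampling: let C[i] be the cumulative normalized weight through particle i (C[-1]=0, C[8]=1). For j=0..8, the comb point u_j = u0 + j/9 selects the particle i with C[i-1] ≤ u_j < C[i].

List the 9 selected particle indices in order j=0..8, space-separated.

0 3 5 5 6 7 7 8 8

C = [1/34, 3/34, 2/17, 3/17, 3/17, 6/17, 1/2, 13/17, 1]
j=0: u_0=1/60 ∈ [0, 1/34) → index 0
j=1: u_1=23/180 ∈ [2/17, 3/17) → index 3
j=2: u_2=43/180 ∈ [3/17, 6/17) → index 5
j=3: u_3=7/20 ∈ [3/17, 6/17) → index 5
j=4: u_4=83/180 ∈ [6/17, 1/2) → index 6
j=5: u_5=103/180 ∈ [1/2, 13/17) → index 7
j=6: u_6=41/60 ∈ [1/2, 13/17) → index 7
j=7: u_7=143/180 ∈ [13/17, 1) → index 8
j=8: u_8=163/180 ∈ [13/17, 1) → index 8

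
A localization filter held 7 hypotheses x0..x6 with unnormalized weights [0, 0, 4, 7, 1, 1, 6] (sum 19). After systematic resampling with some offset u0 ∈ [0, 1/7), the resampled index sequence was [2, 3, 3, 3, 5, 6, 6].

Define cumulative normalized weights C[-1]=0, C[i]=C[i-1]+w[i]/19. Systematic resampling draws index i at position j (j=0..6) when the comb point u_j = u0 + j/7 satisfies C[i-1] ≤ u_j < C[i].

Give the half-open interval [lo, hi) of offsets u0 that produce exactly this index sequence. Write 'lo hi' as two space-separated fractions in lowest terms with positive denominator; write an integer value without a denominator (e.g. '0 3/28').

C = [0, 0, 4/19, 11/19, 12/19, 13/19, 1]
j=0 picked index 2: u0 ∈ [0, 4/19)
j=1 picked index 3: u0 ∈ [9/133, 58/133)
j=2 picked index 3: u0 ∈ [-10/133, 39/133)
j=3 picked index 3: u0 ∈ [-29/133, 20/133)
j=4 picked index 5: u0 ∈ [8/133, 15/133)
j=5 picked index 6: u0 ∈ [-4/133, 2/7)
j=6 picked index 6: u0 ∈ [-23/133, 1/7)
intersection: [9/133, 15/133)

9/133 15/133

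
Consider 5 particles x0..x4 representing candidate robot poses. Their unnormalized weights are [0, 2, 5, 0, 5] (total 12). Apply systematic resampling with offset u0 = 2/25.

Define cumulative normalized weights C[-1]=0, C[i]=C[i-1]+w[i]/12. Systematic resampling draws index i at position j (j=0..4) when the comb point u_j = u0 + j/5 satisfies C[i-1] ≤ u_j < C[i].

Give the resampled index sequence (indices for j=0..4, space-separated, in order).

C = [0, 1/6, 7/12, 7/12, 1]
j=0: u_0=2/25 ∈ [0, 1/6) → index 1
j=1: u_1=7/25 ∈ [1/6, 7/12) → index 2
j=2: u_2=12/25 ∈ [1/6, 7/12) → index 2
j=3: u_3=17/25 ∈ [7/12, 1) → index 4
j=4: u_4=22/25 ∈ [7/12, 1) → index 4

1 2 2 4 4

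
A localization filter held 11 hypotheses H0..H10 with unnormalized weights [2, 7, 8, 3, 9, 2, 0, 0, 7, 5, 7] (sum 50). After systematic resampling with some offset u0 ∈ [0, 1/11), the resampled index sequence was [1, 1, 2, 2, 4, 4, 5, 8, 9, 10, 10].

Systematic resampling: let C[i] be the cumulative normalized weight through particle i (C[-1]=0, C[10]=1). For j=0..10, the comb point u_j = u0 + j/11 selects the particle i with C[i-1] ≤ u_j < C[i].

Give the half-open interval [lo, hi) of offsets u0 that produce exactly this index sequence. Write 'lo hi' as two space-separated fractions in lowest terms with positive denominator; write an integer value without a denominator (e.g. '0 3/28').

C = [1/25, 9/50, 17/50, 2/5, 29/50, 31/50, 31/50, 31/50, 19/25, 43/50, 1]
j=0 picked index 1: u0 ∈ [1/25, 9/50)
j=1 picked index 1: u0 ∈ [-14/275, 49/550)
j=2 picked index 2: u0 ∈ [-1/550, 87/550)
j=3 picked index 2: u0 ∈ [-51/550, 37/550)
j=4 picked index 4: u0 ∈ [2/55, 119/550)
j=5 picked index 4: u0 ∈ [-3/55, 69/550)
j=6 picked index 5: u0 ∈ [19/550, 41/550)
j=7 picked index 8: u0 ∈ [-9/550, 34/275)
j=8 picked index 9: u0 ∈ [9/275, 73/550)
j=9 picked index 10: u0 ∈ [23/550, 2/11)
j=10 picked index 10: u0 ∈ [-27/550, 1/11)
intersection: [23/550, 37/550)

23/550 37/550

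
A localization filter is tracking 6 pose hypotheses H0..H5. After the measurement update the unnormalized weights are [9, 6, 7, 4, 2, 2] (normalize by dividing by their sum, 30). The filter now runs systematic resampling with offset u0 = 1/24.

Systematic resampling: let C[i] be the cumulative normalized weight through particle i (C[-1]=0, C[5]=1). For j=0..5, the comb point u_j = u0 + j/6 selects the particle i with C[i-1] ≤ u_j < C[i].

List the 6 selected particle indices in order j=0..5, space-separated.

0 0 1 2 2 4

C = [3/10, 1/2, 11/15, 13/15, 14/15, 1]
j=0: u_0=1/24 ∈ [0, 3/10) → index 0
j=1: u_1=5/24 ∈ [0, 3/10) → index 0
j=2: u_2=3/8 ∈ [3/10, 1/2) → index 1
j=3: u_3=13/24 ∈ [1/2, 11/15) → index 2
j=4: u_4=17/24 ∈ [1/2, 11/15) → index 2
j=5: u_5=7/8 ∈ [13/15, 14/15) → index 4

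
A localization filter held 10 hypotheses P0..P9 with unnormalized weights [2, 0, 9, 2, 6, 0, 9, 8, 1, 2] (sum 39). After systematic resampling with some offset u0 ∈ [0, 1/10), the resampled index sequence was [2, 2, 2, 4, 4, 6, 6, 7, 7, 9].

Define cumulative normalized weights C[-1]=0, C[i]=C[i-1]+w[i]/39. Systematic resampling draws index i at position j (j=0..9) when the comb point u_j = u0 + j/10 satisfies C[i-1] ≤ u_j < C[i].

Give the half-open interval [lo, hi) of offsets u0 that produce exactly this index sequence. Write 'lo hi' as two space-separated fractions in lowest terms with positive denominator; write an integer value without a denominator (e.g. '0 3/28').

C = [2/39, 2/39, 11/39, 1/3, 19/39, 19/39, 28/39, 12/13, 37/39, 1]
j=0 picked index 2: u0 ∈ [2/39, 11/39)
j=1 picked index 2: u0 ∈ [-19/390, 71/390)
j=2 picked index 2: u0 ∈ [-29/195, 16/195)
j=3 picked index 4: u0 ∈ [1/30, 73/390)
j=4 picked index 4: u0 ∈ [-1/15, 17/195)
j=5 picked index 6: u0 ∈ [-1/78, 17/78)
j=6 picked index 6: u0 ∈ [-22/195, 23/195)
j=7 picked index 7: u0 ∈ [7/390, 29/130)
j=8 picked index 7: u0 ∈ [-16/195, 8/65)
j=9 picked index 9: u0 ∈ [19/390, 1/10)
intersection: [2/39, 16/195)

2/39 16/195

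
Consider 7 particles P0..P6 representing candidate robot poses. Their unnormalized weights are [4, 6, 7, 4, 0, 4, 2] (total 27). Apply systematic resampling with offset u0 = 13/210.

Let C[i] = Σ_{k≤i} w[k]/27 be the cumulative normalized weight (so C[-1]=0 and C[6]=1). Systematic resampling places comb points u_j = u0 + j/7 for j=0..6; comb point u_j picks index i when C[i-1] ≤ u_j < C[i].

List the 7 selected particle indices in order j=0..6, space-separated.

C = [4/27, 10/27, 17/27, 7/9, 7/9, 25/27, 1]
j=0: u_0=13/210 ∈ [0, 4/27) → index 0
j=1: u_1=43/210 ∈ [4/27, 10/27) → index 1
j=2: u_2=73/210 ∈ [4/27, 10/27) → index 1
j=3: u_3=103/210 ∈ [10/27, 17/27) → index 2
j=4: u_4=19/30 ∈ [17/27, 7/9) → index 3
j=5: u_5=163/210 ∈ [17/27, 7/9) → index 3
j=6: u_6=193/210 ∈ [7/9, 25/27) → index 5

0 1 1 2 3 3 5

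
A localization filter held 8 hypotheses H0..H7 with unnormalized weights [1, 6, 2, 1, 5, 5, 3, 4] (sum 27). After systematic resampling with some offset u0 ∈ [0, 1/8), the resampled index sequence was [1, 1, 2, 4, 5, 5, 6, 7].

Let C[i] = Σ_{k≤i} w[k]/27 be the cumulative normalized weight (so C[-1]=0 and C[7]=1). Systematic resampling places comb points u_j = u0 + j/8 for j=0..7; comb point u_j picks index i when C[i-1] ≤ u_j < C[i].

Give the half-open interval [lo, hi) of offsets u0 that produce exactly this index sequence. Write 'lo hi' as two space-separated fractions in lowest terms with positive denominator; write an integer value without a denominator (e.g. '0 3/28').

C = [1/27, 7/27, 1/3, 10/27, 5/9, 20/27, 23/27, 1]
j=0 picked index 1: u0 ∈ [1/27, 7/27)
j=1 picked index 1: u0 ∈ [-19/216, 29/216)
j=2 picked index 2: u0 ∈ [1/108, 1/12)
j=3 picked index 4: u0 ∈ [-1/216, 13/72)
j=4 picked index 5: u0 ∈ [1/18, 13/54)
j=5 picked index 5: u0 ∈ [-5/72, 25/216)
j=6 picked index 6: u0 ∈ [-1/108, 11/108)
j=7 picked index 7: u0 ∈ [-5/216, 1/8)
intersection: [1/18, 1/12)

1/18 1/12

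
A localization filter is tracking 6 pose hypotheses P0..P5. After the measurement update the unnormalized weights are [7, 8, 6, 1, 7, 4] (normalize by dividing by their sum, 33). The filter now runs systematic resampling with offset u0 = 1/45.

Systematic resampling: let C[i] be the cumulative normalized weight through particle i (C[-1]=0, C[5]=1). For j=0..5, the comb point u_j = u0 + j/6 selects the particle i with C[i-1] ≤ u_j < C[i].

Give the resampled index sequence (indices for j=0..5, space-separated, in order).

C = [7/33, 5/11, 7/11, 2/3, 29/33, 1]
j=0: u_0=1/45 ∈ [0, 7/33) → index 0
j=1: u_1=17/90 ∈ [0, 7/33) → index 0
j=2: u_2=16/45 ∈ [7/33, 5/11) → index 1
j=3: u_3=47/90 ∈ [5/11, 7/11) → index 2
j=4: u_4=31/45 ∈ [2/3, 29/33) → index 4
j=5: u_5=77/90 ∈ [2/3, 29/33) → index 4

0 0 1 2 4 4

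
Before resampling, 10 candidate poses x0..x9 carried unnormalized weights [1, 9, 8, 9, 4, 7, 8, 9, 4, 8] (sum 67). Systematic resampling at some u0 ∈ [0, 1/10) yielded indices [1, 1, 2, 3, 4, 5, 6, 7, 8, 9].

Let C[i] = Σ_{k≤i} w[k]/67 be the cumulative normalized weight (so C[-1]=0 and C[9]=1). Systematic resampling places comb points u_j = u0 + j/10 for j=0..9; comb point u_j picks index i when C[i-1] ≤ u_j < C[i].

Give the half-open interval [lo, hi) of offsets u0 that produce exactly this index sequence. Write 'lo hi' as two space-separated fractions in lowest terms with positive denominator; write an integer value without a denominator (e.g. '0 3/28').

7/335 33/670

C = [1/67, 10/67, 18/67, 27/67, 31/67, 38/67, 46/67, 55/67, 59/67, 1]
j=0 picked index 1: u0 ∈ [1/67, 10/67)
j=1 picked index 1: u0 ∈ [-57/670, 33/670)
j=2 picked index 2: u0 ∈ [-17/335, 23/335)
j=3 picked index 3: u0 ∈ [-21/670, 69/670)
j=4 picked index 4: u0 ∈ [1/335, 21/335)
j=5 picked index 5: u0 ∈ [-5/134, 9/134)
j=6 picked index 6: u0 ∈ [-11/335, 29/335)
j=7 picked index 7: u0 ∈ [-9/670, 81/670)
j=8 picked index 8: u0 ∈ [7/335, 27/335)
j=9 picked index 9: u0 ∈ [-13/670, 1/10)
intersection: [7/335, 33/670)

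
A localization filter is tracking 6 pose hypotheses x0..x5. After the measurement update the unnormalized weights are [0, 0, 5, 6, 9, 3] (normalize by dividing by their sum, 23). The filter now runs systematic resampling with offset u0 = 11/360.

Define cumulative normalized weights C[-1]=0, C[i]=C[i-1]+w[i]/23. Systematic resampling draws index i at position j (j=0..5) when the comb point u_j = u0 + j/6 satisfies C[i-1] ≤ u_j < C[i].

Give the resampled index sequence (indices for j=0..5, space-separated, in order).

2 2 3 4 4 4

C = [0, 0, 5/23, 11/23, 20/23, 1]
j=0: u_0=11/360 ∈ [0, 5/23) → index 2
j=1: u_1=71/360 ∈ [0, 5/23) → index 2
j=2: u_2=131/360 ∈ [5/23, 11/23) → index 3
j=3: u_3=191/360 ∈ [11/23, 20/23) → index 4
j=4: u_4=251/360 ∈ [11/23, 20/23) → index 4
j=5: u_5=311/360 ∈ [11/23, 20/23) → index 4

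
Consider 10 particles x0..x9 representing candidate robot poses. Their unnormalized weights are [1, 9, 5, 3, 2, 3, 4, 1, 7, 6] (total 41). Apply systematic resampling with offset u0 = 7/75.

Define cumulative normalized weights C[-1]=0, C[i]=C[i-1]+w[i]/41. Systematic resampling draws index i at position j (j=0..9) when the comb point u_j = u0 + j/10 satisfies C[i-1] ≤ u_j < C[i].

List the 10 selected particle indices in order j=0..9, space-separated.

1 1 2 3 5 6 8 8 9 9

C = [1/41, 10/41, 15/41, 18/41, 20/41, 23/41, 27/41, 28/41, 35/41, 1]
j=0: u_0=7/75 ∈ [1/41, 10/41) → index 1
j=1: u_1=29/150 ∈ [1/41, 10/41) → index 1
j=2: u_2=22/75 ∈ [10/41, 15/41) → index 2
j=3: u_3=59/150 ∈ [15/41, 18/41) → index 3
j=4: u_4=37/75 ∈ [20/41, 23/41) → index 5
j=5: u_5=89/150 ∈ [23/41, 27/41) → index 6
j=6: u_6=52/75 ∈ [28/41, 35/41) → index 8
j=7: u_7=119/150 ∈ [28/41, 35/41) → index 8
j=8: u_8=67/75 ∈ [35/41, 1) → index 9
j=9: u_9=149/150 ∈ [35/41, 1) → index 9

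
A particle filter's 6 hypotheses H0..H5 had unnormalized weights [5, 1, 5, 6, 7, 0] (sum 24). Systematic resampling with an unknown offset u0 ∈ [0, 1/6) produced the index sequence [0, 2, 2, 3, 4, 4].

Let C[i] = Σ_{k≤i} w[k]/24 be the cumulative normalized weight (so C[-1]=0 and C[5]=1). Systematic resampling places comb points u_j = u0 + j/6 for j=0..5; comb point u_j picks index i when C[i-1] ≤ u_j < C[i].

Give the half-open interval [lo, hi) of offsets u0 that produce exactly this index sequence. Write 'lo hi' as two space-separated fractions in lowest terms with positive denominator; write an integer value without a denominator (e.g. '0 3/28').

1/12 1/8

C = [5/24, 1/4, 11/24, 17/24, 1, 1]
j=0 picked index 0: u0 ∈ [0, 5/24)
j=1 picked index 2: u0 ∈ [1/12, 7/24)
j=2 picked index 2: u0 ∈ [-1/12, 1/8)
j=3 picked index 3: u0 ∈ [-1/24, 5/24)
j=4 picked index 4: u0 ∈ [1/24, 1/3)
j=5 picked index 4: u0 ∈ [-1/8, 1/6)
intersection: [1/12, 1/8)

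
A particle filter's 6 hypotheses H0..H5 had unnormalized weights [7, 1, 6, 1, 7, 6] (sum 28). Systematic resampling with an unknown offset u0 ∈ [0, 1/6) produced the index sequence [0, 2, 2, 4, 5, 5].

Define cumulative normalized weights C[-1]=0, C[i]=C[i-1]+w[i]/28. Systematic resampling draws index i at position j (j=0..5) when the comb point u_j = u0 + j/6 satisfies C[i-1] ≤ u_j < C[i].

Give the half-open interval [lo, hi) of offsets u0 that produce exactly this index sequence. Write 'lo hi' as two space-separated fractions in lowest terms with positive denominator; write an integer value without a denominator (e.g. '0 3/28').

5/42 1/6

C = [1/4, 2/7, 1/2, 15/28, 11/14, 1]
j=0 picked index 0: u0 ∈ [0, 1/4)
j=1 picked index 2: u0 ∈ [5/42, 1/3)
j=2 picked index 2: u0 ∈ [-1/21, 1/6)
j=3 picked index 4: u0 ∈ [1/28, 2/7)
j=4 picked index 5: u0 ∈ [5/42, 1/3)
j=5 picked index 5: u0 ∈ [-1/21, 1/6)
intersection: [5/42, 1/6)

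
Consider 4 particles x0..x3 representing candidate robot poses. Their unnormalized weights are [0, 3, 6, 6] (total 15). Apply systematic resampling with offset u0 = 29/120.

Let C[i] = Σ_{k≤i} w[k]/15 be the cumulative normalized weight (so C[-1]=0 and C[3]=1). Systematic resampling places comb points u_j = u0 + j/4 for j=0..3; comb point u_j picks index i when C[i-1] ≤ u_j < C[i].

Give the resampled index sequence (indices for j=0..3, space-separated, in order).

2 2 3 3

C = [0, 1/5, 3/5, 1]
j=0: u_0=29/120 ∈ [1/5, 3/5) → index 2
j=1: u_1=59/120 ∈ [1/5, 3/5) → index 2
j=2: u_2=89/120 ∈ [3/5, 1) → index 3
j=3: u_3=119/120 ∈ [3/5, 1) → index 3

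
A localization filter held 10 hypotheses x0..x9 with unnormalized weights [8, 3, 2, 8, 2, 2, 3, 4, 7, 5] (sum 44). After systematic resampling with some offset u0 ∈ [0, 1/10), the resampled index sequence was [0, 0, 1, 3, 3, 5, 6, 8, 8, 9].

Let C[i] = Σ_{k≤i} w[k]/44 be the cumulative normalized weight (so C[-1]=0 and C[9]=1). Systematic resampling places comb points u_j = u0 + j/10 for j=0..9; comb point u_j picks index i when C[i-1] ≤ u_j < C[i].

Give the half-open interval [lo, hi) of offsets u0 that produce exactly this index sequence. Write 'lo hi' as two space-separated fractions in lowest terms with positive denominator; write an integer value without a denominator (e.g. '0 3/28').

3/110 2/55

C = [2/11, 1/4, 13/44, 21/44, 23/44, 25/44, 7/11, 8/11, 39/44, 1]
j=0 picked index 0: u0 ∈ [0, 2/11)
j=1 picked index 0: u0 ∈ [-1/10, 9/110)
j=2 picked index 1: u0 ∈ [-1/55, 1/20)
j=3 picked index 3: u0 ∈ [-1/220, 39/220)
j=4 picked index 3: u0 ∈ [-23/220, 17/220)
j=5 picked index 5: u0 ∈ [1/44, 3/44)
j=6 picked index 6: u0 ∈ [-7/220, 2/55)
j=7 picked index 8: u0 ∈ [3/110, 41/220)
j=8 picked index 8: u0 ∈ [-4/55, 19/220)
j=9 picked index 9: u0 ∈ [-3/220, 1/10)
intersection: [3/110, 2/55)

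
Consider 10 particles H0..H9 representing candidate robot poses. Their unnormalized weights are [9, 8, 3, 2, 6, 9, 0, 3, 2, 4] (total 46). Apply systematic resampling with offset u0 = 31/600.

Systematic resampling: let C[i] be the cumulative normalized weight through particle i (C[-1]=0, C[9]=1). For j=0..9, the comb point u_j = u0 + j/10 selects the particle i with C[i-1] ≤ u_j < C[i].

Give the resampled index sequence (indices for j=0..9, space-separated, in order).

C = [9/46, 17/46, 10/23, 11/23, 14/23, 37/46, 37/46, 20/23, 21/23, 1]
j=0: u_0=31/600 ∈ [0, 9/46) → index 0
j=1: u_1=91/600 ∈ [0, 9/46) → index 0
j=2: u_2=151/600 ∈ [9/46, 17/46) → index 1
j=3: u_3=211/600 ∈ [9/46, 17/46) → index 1
j=4: u_4=271/600 ∈ [10/23, 11/23) → index 3
j=5: u_5=331/600 ∈ [11/23, 14/23) → index 4
j=6: u_6=391/600 ∈ [14/23, 37/46) → index 5
j=7: u_7=451/600 ∈ [14/23, 37/46) → index 5
j=8: u_8=511/600 ∈ [37/46, 20/23) → index 7
j=9: u_9=571/600 ∈ [21/23, 1) → index 9

0 0 1 1 3 4 5 5 7 9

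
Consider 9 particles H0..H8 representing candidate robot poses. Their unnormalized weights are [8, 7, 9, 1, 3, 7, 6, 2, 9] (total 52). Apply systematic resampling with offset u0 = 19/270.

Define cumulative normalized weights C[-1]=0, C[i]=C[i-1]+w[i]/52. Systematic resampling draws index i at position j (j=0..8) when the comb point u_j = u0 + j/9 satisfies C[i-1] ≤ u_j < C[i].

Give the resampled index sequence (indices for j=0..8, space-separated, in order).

0 1 2 2 4 5 6 8 8

C = [2/13, 15/52, 6/13, 25/52, 7/13, 35/52, 41/52, 43/52, 1]
j=0: u_0=19/270 ∈ [0, 2/13) → index 0
j=1: u_1=49/270 ∈ [2/13, 15/52) → index 1
j=2: u_2=79/270 ∈ [15/52, 6/13) → index 2
j=3: u_3=109/270 ∈ [15/52, 6/13) → index 2
j=4: u_4=139/270 ∈ [25/52, 7/13) → index 4
j=5: u_5=169/270 ∈ [7/13, 35/52) → index 5
j=6: u_6=199/270 ∈ [35/52, 41/52) → index 6
j=7: u_7=229/270 ∈ [43/52, 1) → index 8
j=8: u_8=259/270 ∈ [43/52, 1) → index 8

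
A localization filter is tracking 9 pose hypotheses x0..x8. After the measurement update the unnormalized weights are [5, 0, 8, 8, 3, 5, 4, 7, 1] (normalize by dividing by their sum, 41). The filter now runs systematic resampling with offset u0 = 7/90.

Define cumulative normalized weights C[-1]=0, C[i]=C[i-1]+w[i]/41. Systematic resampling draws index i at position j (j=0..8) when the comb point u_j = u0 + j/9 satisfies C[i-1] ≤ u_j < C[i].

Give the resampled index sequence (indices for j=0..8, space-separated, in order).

0 2 2 3 4 5 6 7 7

C = [5/41, 5/41, 13/41, 21/41, 24/41, 29/41, 33/41, 40/41, 1]
j=0: u_0=7/90 ∈ [0, 5/41) → index 0
j=1: u_1=17/90 ∈ [5/41, 13/41) → index 2
j=2: u_2=3/10 ∈ [5/41, 13/41) → index 2
j=3: u_3=37/90 ∈ [13/41, 21/41) → index 3
j=4: u_4=47/90 ∈ [21/41, 24/41) → index 4
j=5: u_5=19/30 ∈ [24/41, 29/41) → index 5
j=6: u_6=67/90 ∈ [29/41, 33/41) → index 6
j=7: u_7=77/90 ∈ [33/41, 40/41) → index 7
j=8: u_8=29/30 ∈ [33/41, 40/41) → index 7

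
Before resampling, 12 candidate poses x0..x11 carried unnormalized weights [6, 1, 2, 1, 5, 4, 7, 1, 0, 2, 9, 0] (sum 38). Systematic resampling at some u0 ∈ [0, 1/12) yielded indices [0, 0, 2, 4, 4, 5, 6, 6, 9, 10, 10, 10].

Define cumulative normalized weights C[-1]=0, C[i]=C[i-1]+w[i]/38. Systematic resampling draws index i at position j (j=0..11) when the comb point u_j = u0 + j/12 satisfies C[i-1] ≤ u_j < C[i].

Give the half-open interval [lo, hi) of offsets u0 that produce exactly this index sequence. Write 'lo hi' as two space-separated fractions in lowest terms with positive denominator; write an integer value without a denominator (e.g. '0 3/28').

C = [3/19, 7/38, 9/38, 5/19, 15/38, 1/2, 13/19, 27/38, 27/38, 29/38, 1, 1]
j=0 picked index 0: u0 ∈ [0, 3/19)
j=1 picked index 0: u0 ∈ [-1/12, 17/228)
j=2 picked index 2: u0 ∈ [1/57, 4/57)
j=3 picked index 4: u0 ∈ [1/76, 11/76)
j=4 picked index 4: u0 ∈ [-4/57, 7/114)
j=5 picked index 5: u0 ∈ [-5/228, 1/12)
j=6 picked index 6: u0 ∈ [0, 7/38)
j=7 picked index 6: u0 ∈ [-1/12, 23/228)
j=8 picked index 9: u0 ∈ [5/114, 11/114)
j=9 picked index 10: u0 ∈ [1/76, 1/4)
j=10 picked index 10: u0 ∈ [-4/57, 1/6)
j=11 picked index 10: u0 ∈ [-35/228, 1/12)
intersection: [5/114, 7/114)

5/114 7/114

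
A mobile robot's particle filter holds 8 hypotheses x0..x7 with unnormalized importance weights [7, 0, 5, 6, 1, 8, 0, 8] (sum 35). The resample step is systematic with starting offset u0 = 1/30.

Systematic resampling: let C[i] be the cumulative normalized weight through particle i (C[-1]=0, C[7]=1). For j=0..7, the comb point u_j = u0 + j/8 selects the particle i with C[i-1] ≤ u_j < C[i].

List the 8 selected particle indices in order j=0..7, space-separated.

C = [1/5, 1/5, 12/35, 18/35, 19/35, 27/35, 27/35, 1]
j=0: u_0=1/30 ∈ [0, 1/5) → index 0
j=1: u_1=19/120 ∈ [0, 1/5) → index 0
j=2: u_2=17/60 ∈ [1/5, 12/35) → index 2
j=3: u_3=49/120 ∈ [12/35, 18/35) → index 3
j=4: u_4=8/15 ∈ [18/35, 19/35) → index 4
j=5: u_5=79/120 ∈ [19/35, 27/35) → index 5
j=6: u_6=47/60 ∈ [27/35, 1) → index 7
j=7: u_7=109/120 ∈ [27/35, 1) → index 7

0 0 2 3 4 5 7 7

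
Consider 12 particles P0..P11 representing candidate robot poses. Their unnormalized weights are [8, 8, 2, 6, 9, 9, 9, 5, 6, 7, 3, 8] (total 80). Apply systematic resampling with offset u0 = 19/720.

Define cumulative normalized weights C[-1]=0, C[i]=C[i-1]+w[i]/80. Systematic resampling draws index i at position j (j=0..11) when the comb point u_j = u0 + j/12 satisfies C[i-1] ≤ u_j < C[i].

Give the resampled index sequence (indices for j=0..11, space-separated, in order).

0 1 1 3 4 5 6 6 7 9 9 11

C = [1/10, 1/5, 9/40, 3/10, 33/80, 21/40, 51/80, 7/10, 31/40, 69/80, 9/10, 1]
j=0: u_0=19/720 ∈ [0, 1/10) → index 0
j=1: u_1=79/720 ∈ [1/10, 1/5) → index 1
j=2: u_2=139/720 ∈ [1/10, 1/5) → index 1
j=3: u_3=199/720 ∈ [9/40, 3/10) → index 3
j=4: u_4=259/720 ∈ [3/10, 33/80) → index 4
j=5: u_5=319/720 ∈ [33/80, 21/40) → index 5
j=6: u_6=379/720 ∈ [21/40, 51/80) → index 6
j=7: u_7=439/720 ∈ [21/40, 51/80) → index 6
j=8: u_8=499/720 ∈ [51/80, 7/10) → index 7
j=9: u_9=559/720 ∈ [31/40, 69/80) → index 9
j=10: u_10=619/720 ∈ [31/40, 69/80) → index 9
j=11: u_11=679/720 ∈ [9/10, 1) → index 11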